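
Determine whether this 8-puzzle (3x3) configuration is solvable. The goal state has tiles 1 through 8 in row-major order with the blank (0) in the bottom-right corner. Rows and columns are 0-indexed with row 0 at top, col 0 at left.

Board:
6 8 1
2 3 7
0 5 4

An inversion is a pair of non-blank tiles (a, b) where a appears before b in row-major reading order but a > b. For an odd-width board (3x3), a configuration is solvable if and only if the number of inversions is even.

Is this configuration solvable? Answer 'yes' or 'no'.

Inversions (pairs i<j in row-major order where tile[i] > tile[j] > 0): 14
14 is even, so the puzzle is solvable.

Answer: yes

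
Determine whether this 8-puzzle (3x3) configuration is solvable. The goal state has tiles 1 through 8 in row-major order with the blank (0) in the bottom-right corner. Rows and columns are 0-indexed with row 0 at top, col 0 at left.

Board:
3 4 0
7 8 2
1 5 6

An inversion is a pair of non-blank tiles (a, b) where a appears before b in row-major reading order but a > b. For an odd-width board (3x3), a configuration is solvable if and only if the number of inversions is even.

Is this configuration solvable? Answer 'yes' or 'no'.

Inversions (pairs i<j in row-major order where tile[i] > tile[j] > 0): 13
13 is odd, so the puzzle is not solvable.

Answer: no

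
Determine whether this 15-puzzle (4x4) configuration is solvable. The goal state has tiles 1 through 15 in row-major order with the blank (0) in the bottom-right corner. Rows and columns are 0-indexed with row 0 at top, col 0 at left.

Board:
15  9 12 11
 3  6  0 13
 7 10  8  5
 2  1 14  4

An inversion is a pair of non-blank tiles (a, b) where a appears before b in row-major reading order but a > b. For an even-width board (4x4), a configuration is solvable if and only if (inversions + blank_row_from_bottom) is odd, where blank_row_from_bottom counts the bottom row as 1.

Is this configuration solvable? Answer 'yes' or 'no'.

Answer: yes

Derivation:
Inversions: 72
Blank is in row 1 (0-indexed from top), which is row 3 counting from the bottom (bottom = 1).
72 + 3 = 75, which is odd, so the puzzle is solvable.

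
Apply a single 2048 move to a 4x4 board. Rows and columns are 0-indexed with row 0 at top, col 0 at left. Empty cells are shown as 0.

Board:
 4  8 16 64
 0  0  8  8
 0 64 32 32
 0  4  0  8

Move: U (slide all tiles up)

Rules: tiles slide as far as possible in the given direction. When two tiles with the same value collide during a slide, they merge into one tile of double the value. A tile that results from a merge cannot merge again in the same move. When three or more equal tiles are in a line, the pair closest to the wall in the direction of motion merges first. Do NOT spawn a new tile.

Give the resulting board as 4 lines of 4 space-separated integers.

Slide up:
col 0: [4, 0, 0, 0] -> [4, 0, 0, 0]
col 1: [8, 0, 64, 4] -> [8, 64, 4, 0]
col 2: [16, 8, 32, 0] -> [16, 8, 32, 0]
col 3: [64, 8, 32, 8] -> [64, 8, 32, 8]

Answer:  4  8 16 64
 0 64  8  8
 0  4 32 32
 0  0  0  8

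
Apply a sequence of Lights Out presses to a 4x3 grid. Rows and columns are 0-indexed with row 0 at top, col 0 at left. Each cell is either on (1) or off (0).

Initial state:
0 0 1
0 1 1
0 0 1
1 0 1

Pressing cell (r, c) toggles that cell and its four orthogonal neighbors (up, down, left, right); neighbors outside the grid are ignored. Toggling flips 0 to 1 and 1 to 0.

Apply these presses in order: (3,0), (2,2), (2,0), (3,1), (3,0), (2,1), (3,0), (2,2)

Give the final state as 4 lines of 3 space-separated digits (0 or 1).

Answer: 0 0 1
1 0 1
1 1 0
0 1 0

Derivation:
After press 1 at (3,0):
0 0 1
0 1 1
1 0 1
0 1 1

After press 2 at (2,2):
0 0 1
0 1 0
1 1 0
0 1 0

After press 3 at (2,0):
0 0 1
1 1 0
0 0 0
1 1 0

After press 4 at (3,1):
0 0 1
1 1 0
0 1 0
0 0 1

After press 5 at (3,0):
0 0 1
1 1 0
1 1 0
1 1 1

After press 6 at (2,1):
0 0 1
1 0 0
0 0 1
1 0 1

After press 7 at (3,0):
0 0 1
1 0 0
1 0 1
0 1 1

After press 8 at (2,2):
0 0 1
1 0 1
1 1 0
0 1 0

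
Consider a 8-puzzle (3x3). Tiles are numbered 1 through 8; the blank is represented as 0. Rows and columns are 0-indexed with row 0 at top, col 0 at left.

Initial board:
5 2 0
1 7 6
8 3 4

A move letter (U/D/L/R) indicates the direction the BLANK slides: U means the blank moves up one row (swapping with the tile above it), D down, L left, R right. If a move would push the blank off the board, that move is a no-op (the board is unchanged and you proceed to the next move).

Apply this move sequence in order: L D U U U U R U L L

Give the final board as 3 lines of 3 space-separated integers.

Answer: 0 5 2
1 7 6
8 3 4

Derivation:
After move 1 (L):
5 0 2
1 7 6
8 3 4

After move 2 (D):
5 7 2
1 0 6
8 3 4

After move 3 (U):
5 0 2
1 7 6
8 3 4

After move 4 (U):
5 0 2
1 7 6
8 3 4

After move 5 (U):
5 0 2
1 7 6
8 3 4

After move 6 (U):
5 0 2
1 7 6
8 3 4

After move 7 (R):
5 2 0
1 7 6
8 3 4

After move 8 (U):
5 2 0
1 7 6
8 3 4

After move 9 (L):
5 0 2
1 7 6
8 3 4

After move 10 (L):
0 5 2
1 7 6
8 3 4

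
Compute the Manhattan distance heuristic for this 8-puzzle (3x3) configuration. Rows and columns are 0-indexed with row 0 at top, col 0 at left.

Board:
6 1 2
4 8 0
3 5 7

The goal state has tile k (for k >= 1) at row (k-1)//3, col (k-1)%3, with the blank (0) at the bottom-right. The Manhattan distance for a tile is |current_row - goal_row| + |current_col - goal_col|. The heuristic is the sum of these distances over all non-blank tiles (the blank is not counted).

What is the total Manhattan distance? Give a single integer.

Tile 6: (0,0)->(1,2) = 3
Tile 1: (0,1)->(0,0) = 1
Tile 2: (0,2)->(0,1) = 1
Tile 4: (1,0)->(1,0) = 0
Tile 8: (1,1)->(2,1) = 1
Tile 3: (2,0)->(0,2) = 4
Tile 5: (2,1)->(1,1) = 1
Tile 7: (2,2)->(2,0) = 2
Sum: 3 + 1 + 1 + 0 + 1 + 4 + 1 + 2 = 13

Answer: 13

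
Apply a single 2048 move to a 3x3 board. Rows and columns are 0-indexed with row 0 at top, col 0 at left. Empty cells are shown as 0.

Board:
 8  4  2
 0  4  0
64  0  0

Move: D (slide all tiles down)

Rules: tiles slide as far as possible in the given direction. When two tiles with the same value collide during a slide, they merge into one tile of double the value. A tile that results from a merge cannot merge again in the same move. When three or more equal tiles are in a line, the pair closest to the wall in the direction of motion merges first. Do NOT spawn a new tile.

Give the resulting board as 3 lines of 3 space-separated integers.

Answer:  0  0  0
 8  0  0
64  8  2

Derivation:
Slide down:
col 0: [8, 0, 64] -> [0, 8, 64]
col 1: [4, 4, 0] -> [0, 0, 8]
col 2: [2, 0, 0] -> [0, 0, 2]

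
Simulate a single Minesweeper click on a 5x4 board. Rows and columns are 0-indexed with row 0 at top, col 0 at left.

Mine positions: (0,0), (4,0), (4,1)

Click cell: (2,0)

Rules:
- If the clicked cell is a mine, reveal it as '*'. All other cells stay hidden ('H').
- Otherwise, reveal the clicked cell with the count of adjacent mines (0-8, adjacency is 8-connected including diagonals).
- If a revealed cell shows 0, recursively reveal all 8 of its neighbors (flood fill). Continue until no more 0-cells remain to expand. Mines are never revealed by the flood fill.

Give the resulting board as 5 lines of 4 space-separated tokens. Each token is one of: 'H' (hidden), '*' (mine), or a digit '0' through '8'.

H 1 0 0
1 1 0 0
0 0 0 0
2 2 1 0
H H 1 0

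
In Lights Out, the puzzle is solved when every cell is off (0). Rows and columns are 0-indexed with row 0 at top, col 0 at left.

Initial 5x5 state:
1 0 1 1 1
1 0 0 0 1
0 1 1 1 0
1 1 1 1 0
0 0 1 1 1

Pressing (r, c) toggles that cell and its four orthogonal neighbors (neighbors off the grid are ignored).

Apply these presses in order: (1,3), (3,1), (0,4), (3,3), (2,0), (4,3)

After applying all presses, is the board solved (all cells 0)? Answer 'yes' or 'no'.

After press 1 at (1,3):
1 0 1 0 1
1 0 1 1 0
0 1 1 0 0
1 1 1 1 0
0 0 1 1 1

After press 2 at (3,1):
1 0 1 0 1
1 0 1 1 0
0 0 1 0 0
0 0 0 1 0
0 1 1 1 1

After press 3 at (0,4):
1 0 1 1 0
1 0 1 1 1
0 0 1 0 0
0 0 0 1 0
0 1 1 1 1

After press 4 at (3,3):
1 0 1 1 0
1 0 1 1 1
0 0 1 1 0
0 0 1 0 1
0 1 1 0 1

After press 5 at (2,0):
1 0 1 1 0
0 0 1 1 1
1 1 1 1 0
1 0 1 0 1
0 1 1 0 1

After press 6 at (4,3):
1 0 1 1 0
0 0 1 1 1
1 1 1 1 0
1 0 1 1 1
0 1 0 1 0

Lights still on: 16

Answer: no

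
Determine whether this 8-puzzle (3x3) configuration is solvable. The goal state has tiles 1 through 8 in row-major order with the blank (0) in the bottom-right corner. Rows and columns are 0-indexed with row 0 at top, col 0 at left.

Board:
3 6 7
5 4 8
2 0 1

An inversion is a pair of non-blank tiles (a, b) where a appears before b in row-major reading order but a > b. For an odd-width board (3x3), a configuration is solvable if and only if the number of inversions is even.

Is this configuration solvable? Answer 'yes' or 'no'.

Answer: yes

Derivation:
Inversions (pairs i<j in row-major order where tile[i] > tile[j] > 0): 18
18 is even, so the puzzle is solvable.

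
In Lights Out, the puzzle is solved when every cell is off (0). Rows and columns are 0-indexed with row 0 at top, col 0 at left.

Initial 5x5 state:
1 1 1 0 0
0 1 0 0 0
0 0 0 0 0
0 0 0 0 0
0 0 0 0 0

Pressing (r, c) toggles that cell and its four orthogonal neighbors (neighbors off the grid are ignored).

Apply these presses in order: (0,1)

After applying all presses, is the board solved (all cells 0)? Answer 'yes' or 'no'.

Answer: yes

Derivation:
After press 1 at (0,1):
0 0 0 0 0
0 0 0 0 0
0 0 0 0 0
0 0 0 0 0
0 0 0 0 0

Lights still on: 0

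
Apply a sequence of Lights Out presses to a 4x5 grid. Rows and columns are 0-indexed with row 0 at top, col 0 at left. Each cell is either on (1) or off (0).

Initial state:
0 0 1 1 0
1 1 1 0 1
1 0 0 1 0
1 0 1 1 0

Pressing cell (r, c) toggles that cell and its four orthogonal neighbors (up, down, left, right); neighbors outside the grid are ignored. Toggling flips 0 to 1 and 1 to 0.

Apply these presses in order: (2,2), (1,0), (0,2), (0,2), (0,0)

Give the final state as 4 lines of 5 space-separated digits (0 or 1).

After press 1 at (2,2):
0 0 1 1 0
1 1 0 0 1
1 1 1 0 0
1 0 0 1 0

After press 2 at (1,0):
1 0 1 1 0
0 0 0 0 1
0 1 1 0 0
1 0 0 1 0

After press 3 at (0,2):
1 1 0 0 0
0 0 1 0 1
0 1 1 0 0
1 0 0 1 0

After press 4 at (0,2):
1 0 1 1 0
0 0 0 0 1
0 1 1 0 0
1 0 0 1 0

After press 5 at (0,0):
0 1 1 1 0
1 0 0 0 1
0 1 1 0 0
1 0 0 1 0

Answer: 0 1 1 1 0
1 0 0 0 1
0 1 1 0 0
1 0 0 1 0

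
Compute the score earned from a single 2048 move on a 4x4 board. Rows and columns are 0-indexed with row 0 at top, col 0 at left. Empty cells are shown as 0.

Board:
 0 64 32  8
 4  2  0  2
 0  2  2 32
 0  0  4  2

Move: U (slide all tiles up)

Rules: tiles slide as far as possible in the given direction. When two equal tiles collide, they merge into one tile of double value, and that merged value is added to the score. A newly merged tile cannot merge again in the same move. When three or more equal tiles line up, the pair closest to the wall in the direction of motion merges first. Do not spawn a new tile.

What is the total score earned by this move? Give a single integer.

Slide up:
col 0: [0, 4, 0, 0] -> [4, 0, 0, 0]  score +0 (running 0)
col 1: [64, 2, 2, 0] -> [64, 4, 0, 0]  score +4 (running 4)
col 2: [32, 0, 2, 4] -> [32, 2, 4, 0]  score +0 (running 4)
col 3: [8, 2, 32, 2] -> [8, 2, 32, 2]  score +0 (running 4)
Board after move:
 4 64 32  8
 0  4  2  2
 0  0  4 32
 0  0  0  2

Answer: 4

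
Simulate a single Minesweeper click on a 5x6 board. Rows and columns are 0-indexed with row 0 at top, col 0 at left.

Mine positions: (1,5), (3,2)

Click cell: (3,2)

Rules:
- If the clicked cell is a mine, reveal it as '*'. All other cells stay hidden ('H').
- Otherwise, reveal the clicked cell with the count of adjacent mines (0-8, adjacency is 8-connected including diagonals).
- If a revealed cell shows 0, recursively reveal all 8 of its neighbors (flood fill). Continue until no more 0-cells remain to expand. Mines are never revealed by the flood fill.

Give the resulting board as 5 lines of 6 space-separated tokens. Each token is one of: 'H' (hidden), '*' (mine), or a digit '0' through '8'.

H H H H H H
H H H H H H
H H H H H H
H H * H H H
H H H H H H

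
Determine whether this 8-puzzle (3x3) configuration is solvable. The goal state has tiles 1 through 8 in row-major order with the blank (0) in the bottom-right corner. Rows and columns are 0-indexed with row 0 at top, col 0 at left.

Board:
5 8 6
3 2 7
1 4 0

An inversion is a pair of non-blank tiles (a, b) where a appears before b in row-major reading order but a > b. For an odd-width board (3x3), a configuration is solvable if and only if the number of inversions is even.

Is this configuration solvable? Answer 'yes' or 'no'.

Inversions (pairs i<j in row-major order where tile[i] > tile[j] > 0): 19
19 is odd, so the puzzle is not solvable.

Answer: no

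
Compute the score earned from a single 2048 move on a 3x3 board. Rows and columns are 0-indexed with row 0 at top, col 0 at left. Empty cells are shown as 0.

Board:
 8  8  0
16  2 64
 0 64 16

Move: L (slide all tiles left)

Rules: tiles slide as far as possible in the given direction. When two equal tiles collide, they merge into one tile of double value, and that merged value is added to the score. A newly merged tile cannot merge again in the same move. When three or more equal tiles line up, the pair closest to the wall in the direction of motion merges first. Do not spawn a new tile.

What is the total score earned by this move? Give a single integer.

Slide left:
row 0: [8, 8, 0] -> [16, 0, 0]  score +16 (running 16)
row 1: [16, 2, 64] -> [16, 2, 64]  score +0 (running 16)
row 2: [0, 64, 16] -> [64, 16, 0]  score +0 (running 16)
Board after move:
16  0  0
16  2 64
64 16  0

Answer: 16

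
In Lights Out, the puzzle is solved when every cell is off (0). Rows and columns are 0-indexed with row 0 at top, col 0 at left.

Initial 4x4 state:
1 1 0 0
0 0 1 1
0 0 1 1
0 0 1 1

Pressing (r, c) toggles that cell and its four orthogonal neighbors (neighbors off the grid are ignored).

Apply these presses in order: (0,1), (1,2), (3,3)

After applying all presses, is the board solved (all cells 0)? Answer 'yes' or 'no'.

Answer: yes

Derivation:
After press 1 at (0,1):
0 0 1 0
0 1 1 1
0 0 1 1
0 0 1 1

After press 2 at (1,2):
0 0 0 0
0 0 0 0
0 0 0 1
0 0 1 1

After press 3 at (3,3):
0 0 0 0
0 0 0 0
0 0 0 0
0 0 0 0

Lights still on: 0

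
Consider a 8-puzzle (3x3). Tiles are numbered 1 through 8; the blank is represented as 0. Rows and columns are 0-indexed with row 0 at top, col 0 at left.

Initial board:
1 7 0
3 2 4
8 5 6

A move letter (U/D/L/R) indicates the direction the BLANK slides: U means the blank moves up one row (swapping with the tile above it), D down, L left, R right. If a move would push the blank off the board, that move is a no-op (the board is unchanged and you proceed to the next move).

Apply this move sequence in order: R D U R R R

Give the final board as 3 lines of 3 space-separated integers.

Answer: 1 7 0
3 2 4
8 5 6

Derivation:
After move 1 (R):
1 7 0
3 2 4
8 5 6

After move 2 (D):
1 7 4
3 2 0
8 5 6

After move 3 (U):
1 7 0
3 2 4
8 5 6

After move 4 (R):
1 7 0
3 2 4
8 5 6

After move 5 (R):
1 7 0
3 2 4
8 5 6

After move 6 (R):
1 7 0
3 2 4
8 5 6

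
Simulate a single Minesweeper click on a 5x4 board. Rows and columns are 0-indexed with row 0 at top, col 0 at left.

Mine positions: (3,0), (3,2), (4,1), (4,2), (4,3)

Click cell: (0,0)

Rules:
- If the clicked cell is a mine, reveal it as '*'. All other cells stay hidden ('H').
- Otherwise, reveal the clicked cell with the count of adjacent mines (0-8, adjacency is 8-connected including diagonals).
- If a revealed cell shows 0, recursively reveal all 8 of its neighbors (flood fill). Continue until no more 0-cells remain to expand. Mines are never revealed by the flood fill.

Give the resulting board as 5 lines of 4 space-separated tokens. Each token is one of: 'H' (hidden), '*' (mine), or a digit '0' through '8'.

0 0 0 0
0 0 0 0
1 2 1 1
H H H H
H H H H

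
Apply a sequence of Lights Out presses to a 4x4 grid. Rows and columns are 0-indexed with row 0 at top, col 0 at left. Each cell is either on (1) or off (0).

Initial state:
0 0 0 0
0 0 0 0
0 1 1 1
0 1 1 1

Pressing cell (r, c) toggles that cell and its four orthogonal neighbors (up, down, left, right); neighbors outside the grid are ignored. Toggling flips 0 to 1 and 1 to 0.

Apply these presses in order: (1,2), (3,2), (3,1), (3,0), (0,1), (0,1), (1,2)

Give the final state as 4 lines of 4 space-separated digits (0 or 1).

Answer: 0 0 0 0
0 0 0 0
1 0 0 1
0 0 1 0

Derivation:
After press 1 at (1,2):
0 0 1 0
0 1 1 1
0 1 0 1
0 1 1 1

After press 2 at (3,2):
0 0 1 0
0 1 1 1
0 1 1 1
0 0 0 0

After press 3 at (3,1):
0 0 1 0
0 1 1 1
0 0 1 1
1 1 1 0

After press 4 at (3,0):
0 0 1 0
0 1 1 1
1 0 1 1
0 0 1 0

After press 5 at (0,1):
1 1 0 0
0 0 1 1
1 0 1 1
0 0 1 0

After press 6 at (0,1):
0 0 1 0
0 1 1 1
1 0 1 1
0 0 1 0

After press 7 at (1,2):
0 0 0 0
0 0 0 0
1 0 0 1
0 0 1 0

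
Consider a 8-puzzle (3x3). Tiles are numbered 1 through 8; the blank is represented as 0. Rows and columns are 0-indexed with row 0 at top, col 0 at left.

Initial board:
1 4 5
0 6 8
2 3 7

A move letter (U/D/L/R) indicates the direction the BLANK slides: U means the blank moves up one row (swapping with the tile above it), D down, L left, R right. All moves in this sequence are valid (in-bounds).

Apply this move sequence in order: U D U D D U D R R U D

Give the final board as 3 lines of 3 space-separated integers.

After move 1 (U):
0 4 5
1 6 8
2 3 7

After move 2 (D):
1 4 5
0 6 8
2 3 7

After move 3 (U):
0 4 5
1 6 8
2 3 7

After move 4 (D):
1 4 5
0 6 8
2 3 7

After move 5 (D):
1 4 5
2 6 8
0 3 7

After move 6 (U):
1 4 5
0 6 8
2 3 7

After move 7 (D):
1 4 5
2 6 8
0 3 7

After move 8 (R):
1 4 5
2 6 8
3 0 7

After move 9 (R):
1 4 5
2 6 8
3 7 0

After move 10 (U):
1 4 5
2 6 0
3 7 8

After move 11 (D):
1 4 5
2 6 8
3 7 0

Answer: 1 4 5
2 6 8
3 7 0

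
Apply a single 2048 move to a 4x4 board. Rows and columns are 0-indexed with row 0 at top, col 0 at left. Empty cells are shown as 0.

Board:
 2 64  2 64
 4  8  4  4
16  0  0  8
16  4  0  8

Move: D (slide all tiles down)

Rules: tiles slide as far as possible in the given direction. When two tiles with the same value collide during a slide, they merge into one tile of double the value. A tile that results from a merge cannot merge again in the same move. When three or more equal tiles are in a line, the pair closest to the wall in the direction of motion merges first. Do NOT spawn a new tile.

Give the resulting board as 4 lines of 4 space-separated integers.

Answer:  0  0  0  0
 2 64  0 64
 4  8  2  4
32  4  4 16

Derivation:
Slide down:
col 0: [2, 4, 16, 16] -> [0, 2, 4, 32]
col 1: [64, 8, 0, 4] -> [0, 64, 8, 4]
col 2: [2, 4, 0, 0] -> [0, 0, 2, 4]
col 3: [64, 4, 8, 8] -> [0, 64, 4, 16]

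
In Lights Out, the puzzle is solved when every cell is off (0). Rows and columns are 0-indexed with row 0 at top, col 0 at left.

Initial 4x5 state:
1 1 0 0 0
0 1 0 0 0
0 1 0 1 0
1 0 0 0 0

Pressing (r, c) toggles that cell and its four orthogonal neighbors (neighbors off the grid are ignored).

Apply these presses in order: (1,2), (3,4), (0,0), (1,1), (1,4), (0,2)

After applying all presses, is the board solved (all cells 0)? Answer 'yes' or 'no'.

After press 1 at (1,2):
1 1 1 0 0
0 0 1 1 0
0 1 1 1 0
1 0 0 0 0

After press 2 at (3,4):
1 1 1 0 0
0 0 1 1 0
0 1 1 1 1
1 0 0 1 1

After press 3 at (0,0):
0 0 1 0 0
1 0 1 1 0
0 1 1 1 1
1 0 0 1 1

After press 4 at (1,1):
0 1 1 0 0
0 1 0 1 0
0 0 1 1 1
1 0 0 1 1

After press 5 at (1,4):
0 1 1 0 1
0 1 0 0 1
0 0 1 1 0
1 0 0 1 1

After press 6 at (0,2):
0 0 0 1 1
0 1 1 0 1
0 0 1 1 0
1 0 0 1 1

Lights still on: 10

Answer: no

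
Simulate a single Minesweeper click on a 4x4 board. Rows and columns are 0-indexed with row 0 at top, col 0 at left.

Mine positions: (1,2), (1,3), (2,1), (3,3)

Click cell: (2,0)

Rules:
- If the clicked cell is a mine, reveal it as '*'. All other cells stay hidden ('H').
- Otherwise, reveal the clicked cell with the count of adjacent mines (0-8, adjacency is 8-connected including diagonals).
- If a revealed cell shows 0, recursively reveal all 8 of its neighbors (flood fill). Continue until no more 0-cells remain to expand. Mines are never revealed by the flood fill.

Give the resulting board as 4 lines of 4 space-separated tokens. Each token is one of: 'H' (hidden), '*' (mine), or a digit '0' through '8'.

H H H H
H H H H
1 H H H
H H H H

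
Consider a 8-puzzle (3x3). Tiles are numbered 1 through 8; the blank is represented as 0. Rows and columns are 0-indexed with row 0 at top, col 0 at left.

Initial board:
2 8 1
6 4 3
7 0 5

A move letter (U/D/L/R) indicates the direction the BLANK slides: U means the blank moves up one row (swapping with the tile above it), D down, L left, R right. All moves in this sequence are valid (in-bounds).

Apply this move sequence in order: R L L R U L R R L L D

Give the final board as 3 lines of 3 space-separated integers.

After move 1 (R):
2 8 1
6 4 3
7 5 0

After move 2 (L):
2 8 1
6 4 3
7 0 5

After move 3 (L):
2 8 1
6 4 3
0 7 5

After move 4 (R):
2 8 1
6 4 3
7 0 5

After move 5 (U):
2 8 1
6 0 3
7 4 5

After move 6 (L):
2 8 1
0 6 3
7 4 5

After move 7 (R):
2 8 1
6 0 3
7 4 5

After move 8 (R):
2 8 1
6 3 0
7 4 5

After move 9 (L):
2 8 1
6 0 3
7 4 5

After move 10 (L):
2 8 1
0 6 3
7 4 5

After move 11 (D):
2 8 1
7 6 3
0 4 5

Answer: 2 8 1
7 6 3
0 4 5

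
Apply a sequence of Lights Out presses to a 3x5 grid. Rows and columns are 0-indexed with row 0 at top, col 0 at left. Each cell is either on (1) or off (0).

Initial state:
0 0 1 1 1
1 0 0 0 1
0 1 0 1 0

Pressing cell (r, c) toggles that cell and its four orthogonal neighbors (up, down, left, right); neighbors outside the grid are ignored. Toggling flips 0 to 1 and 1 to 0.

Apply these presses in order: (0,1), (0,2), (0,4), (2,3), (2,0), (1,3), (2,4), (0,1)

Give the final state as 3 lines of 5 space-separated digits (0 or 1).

Answer: 0 1 0 0 0
0 0 0 0 0
1 0 1 0 0

Derivation:
After press 1 at (0,1):
1 1 0 1 1
1 1 0 0 1
0 1 0 1 0

After press 2 at (0,2):
1 0 1 0 1
1 1 1 0 1
0 1 0 1 0

After press 3 at (0,4):
1 0 1 1 0
1 1 1 0 0
0 1 0 1 0

After press 4 at (2,3):
1 0 1 1 0
1 1 1 1 0
0 1 1 0 1

After press 5 at (2,0):
1 0 1 1 0
0 1 1 1 0
1 0 1 0 1

After press 6 at (1,3):
1 0 1 0 0
0 1 0 0 1
1 0 1 1 1

After press 7 at (2,4):
1 0 1 0 0
0 1 0 0 0
1 0 1 0 0

After press 8 at (0,1):
0 1 0 0 0
0 0 0 0 0
1 0 1 0 0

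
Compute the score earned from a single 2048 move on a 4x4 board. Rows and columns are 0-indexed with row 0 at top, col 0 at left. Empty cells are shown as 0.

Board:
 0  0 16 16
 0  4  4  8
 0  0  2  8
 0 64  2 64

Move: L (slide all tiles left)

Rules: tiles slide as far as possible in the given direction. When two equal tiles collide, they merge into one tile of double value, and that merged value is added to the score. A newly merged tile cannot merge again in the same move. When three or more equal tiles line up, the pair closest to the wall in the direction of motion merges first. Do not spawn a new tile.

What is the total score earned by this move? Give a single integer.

Slide left:
row 0: [0, 0, 16, 16] -> [32, 0, 0, 0]  score +32 (running 32)
row 1: [0, 4, 4, 8] -> [8, 8, 0, 0]  score +8 (running 40)
row 2: [0, 0, 2, 8] -> [2, 8, 0, 0]  score +0 (running 40)
row 3: [0, 64, 2, 64] -> [64, 2, 64, 0]  score +0 (running 40)
Board after move:
32  0  0  0
 8  8  0  0
 2  8  0  0
64  2 64  0

Answer: 40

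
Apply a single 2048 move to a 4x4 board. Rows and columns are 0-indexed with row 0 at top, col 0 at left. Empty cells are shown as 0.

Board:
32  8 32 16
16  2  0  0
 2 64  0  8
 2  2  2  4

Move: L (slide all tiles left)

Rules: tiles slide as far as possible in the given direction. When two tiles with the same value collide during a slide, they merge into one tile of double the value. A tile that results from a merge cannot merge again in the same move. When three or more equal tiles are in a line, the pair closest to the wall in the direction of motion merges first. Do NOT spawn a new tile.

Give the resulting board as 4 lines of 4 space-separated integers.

Slide left:
row 0: [32, 8, 32, 16] -> [32, 8, 32, 16]
row 1: [16, 2, 0, 0] -> [16, 2, 0, 0]
row 2: [2, 64, 0, 8] -> [2, 64, 8, 0]
row 3: [2, 2, 2, 4] -> [4, 2, 4, 0]

Answer: 32  8 32 16
16  2  0  0
 2 64  8  0
 4  2  4  0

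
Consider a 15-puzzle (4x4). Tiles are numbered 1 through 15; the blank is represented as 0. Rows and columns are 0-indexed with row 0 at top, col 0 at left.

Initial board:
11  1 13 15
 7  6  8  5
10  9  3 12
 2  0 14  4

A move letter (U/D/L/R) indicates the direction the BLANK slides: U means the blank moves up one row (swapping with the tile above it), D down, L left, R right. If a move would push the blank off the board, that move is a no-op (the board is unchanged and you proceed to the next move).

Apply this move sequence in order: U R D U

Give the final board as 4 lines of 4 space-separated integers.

Answer: 11  1 13 15
 7  6  8  5
10  3  0 12
 2  9 14  4

Derivation:
After move 1 (U):
11  1 13 15
 7  6  8  5
10  0  3 12
 2  9 14  4

After move 2 (R):
11  1 13 15
 7  6  8  5
10  3  0 12
 2  9 14  4

After move 3 (D):
11  1 13 15
 7  6  8  5
10  3 14 12
 2  9  0  4

After move 4 (U):
11  1 13 15
 7  6  8  5
10  3  0 12
 2  9 14  4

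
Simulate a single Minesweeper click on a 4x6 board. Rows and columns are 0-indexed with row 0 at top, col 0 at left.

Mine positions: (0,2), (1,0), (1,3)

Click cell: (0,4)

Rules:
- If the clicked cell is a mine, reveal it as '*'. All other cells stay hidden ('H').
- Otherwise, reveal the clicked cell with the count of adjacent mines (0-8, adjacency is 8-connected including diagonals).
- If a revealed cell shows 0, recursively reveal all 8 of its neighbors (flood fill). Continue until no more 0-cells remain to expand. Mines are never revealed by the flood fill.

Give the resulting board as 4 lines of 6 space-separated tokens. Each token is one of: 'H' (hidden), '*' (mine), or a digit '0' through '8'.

H H H H 1 H
H H H H H H
H H H H H H
H H H H H H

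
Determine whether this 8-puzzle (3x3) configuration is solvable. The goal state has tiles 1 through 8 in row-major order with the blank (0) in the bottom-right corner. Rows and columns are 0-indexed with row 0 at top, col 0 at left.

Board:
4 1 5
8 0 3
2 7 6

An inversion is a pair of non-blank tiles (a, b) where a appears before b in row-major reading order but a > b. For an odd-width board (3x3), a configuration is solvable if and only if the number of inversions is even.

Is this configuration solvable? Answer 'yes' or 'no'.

Inversions (pairs i<j in row-major order where tile[i] > tile[j] > 0): 11
11 is odd, so the puzzle is not solvable.

Answer: no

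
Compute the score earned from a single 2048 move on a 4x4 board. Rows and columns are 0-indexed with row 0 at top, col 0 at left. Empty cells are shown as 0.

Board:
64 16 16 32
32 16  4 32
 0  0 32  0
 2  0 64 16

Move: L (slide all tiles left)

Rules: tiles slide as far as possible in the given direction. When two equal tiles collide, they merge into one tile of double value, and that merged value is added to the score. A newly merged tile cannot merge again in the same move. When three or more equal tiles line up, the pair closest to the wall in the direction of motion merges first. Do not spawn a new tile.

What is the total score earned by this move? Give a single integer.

Answer: 32

Derivation:
Slide left:
row 0: [64, 16, 16, 32] -> [64, 32, 32, 0]  score +32 (running 32)
row 1: [32, 16, 4, 32] -> [32, 16, 4, 32]  score +0 (running 32)
row 2: [0, 0, 32, 0] -> [32, 0, 0, 0]  score +0 (running 32)
row 3: [2, 0, 64, 16] -> [2, 64, 16, 0]  score +0 (running 32)
Board after move:
64 32 32  0
32 16  4 32
32  0  0  0
 2 64 16  0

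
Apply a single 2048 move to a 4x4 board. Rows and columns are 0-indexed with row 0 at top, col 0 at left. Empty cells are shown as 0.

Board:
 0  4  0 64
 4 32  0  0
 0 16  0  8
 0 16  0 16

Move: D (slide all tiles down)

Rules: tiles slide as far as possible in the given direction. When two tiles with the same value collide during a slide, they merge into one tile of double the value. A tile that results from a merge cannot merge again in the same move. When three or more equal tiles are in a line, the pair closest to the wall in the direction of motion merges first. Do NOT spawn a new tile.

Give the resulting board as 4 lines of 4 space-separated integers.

Slide down:
col 0: [0, 4, 0, 0] -> [0, 0, 0, 4]
col 1: [4, 32, 16, 16] -> [0, 4, 32, 32]
col 2: [0, 0, 0, 0] -> [0, 0, 0, 0]
col 3: [64, 0, 8, 16] -> [0, 64, 8, 16]

Answer:  0  0  0  0
 0  4  0 64
 0 32  0  8
 4 32  0 16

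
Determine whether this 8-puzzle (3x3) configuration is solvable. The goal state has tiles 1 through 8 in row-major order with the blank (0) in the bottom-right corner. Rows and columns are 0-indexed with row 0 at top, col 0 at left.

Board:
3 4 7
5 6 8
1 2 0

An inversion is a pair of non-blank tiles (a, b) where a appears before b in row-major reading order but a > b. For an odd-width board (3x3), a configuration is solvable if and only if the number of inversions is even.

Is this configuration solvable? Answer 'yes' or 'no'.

Inversions (pairs i<j in row-major order where tile[i] > tile[j] > 0): 14
14 is even, so the puzzle is solvable.

Answer: yes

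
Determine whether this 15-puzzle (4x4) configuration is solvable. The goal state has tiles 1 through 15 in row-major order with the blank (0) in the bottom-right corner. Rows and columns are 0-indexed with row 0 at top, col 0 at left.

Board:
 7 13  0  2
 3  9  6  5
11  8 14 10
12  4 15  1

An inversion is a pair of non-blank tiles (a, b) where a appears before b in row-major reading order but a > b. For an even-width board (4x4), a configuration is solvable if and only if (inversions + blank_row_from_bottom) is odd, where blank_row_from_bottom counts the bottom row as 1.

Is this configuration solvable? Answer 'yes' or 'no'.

Inversions: 45
Blank is in row 0 (0-indexed from top), which is row 4 counting from the bottom (bottom = 1).
45 + 4 = 49, which is odd, so the puzzle is solvable.

Answer: yes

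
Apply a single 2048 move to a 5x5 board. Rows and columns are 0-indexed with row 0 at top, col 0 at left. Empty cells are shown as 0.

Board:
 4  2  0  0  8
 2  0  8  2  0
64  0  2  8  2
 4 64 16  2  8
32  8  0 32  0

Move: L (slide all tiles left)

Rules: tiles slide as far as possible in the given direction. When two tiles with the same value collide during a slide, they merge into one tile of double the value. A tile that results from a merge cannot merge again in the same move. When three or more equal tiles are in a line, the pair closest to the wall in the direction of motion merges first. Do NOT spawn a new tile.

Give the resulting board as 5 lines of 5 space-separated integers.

Answer:  4  2  8  0  0
 2  8  2  0  0
64  2  8  2  0
 4 64 16  2  8
32  8 32  0  0

Derivation:
Slide left:
row 0: [4, 2, 0, 0, 8] -> [4, 2, 8, 0, 0]
row 1: [2, 0, 8, 2, 0] -> [2, 8, 2, 0, 0]
row 2: [64, 0, 2, 8, 2] -> [64, 2, 8, 2, 0]
row 3: [4, 64, 16, 2, 8] -> [4, 64, 16, 2, 8]
row 4: [32, 8, 0, 32, 0] -> [32, 8, 32, 0, 0]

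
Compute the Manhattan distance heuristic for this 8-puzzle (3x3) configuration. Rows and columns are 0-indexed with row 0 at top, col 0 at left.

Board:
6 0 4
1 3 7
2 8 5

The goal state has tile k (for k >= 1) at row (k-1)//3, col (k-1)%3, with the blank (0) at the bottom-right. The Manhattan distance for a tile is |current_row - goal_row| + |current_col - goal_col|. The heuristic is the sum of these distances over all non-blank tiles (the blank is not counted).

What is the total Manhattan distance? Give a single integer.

Tile 6: at (0,0), goal (1,2), distance |0-1|+|0-2| = 3
Tile 4: at (0,2), goal (1,0), distance |0-1|+|2-0| = 3
Tile 1: at (1,0), goal (0,0), distance |1-0|+|0-0| = 1
Tile 3: at (1,1), goal (0,2), distance |1-0|+|1-2| = 2
Tile 7: at (1,2), goal (2,0), distance |1-2|+|2-0| = 3
Tile 2: at (2,0), goal (0,1), distance |2-0|+|0-1| = 3
Tile 8: at (2,1), goal (2,1), distance |2-2|+|1-1| = 0
Tile 5: at (2,2), goal (1,1), distance |2-1|+|2-1| = 2
Sum: 3 + 3 + 1 + 2 + 3 + 3 + 0 + 2 = 17

Answer: 17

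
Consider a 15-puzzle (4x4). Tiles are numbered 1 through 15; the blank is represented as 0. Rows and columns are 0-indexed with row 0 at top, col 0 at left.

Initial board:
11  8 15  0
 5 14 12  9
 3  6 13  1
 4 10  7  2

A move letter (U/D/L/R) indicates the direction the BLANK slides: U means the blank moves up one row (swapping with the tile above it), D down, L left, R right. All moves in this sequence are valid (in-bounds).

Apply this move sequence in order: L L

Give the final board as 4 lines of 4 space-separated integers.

Answer: 11  0  8 15
 5 14 12  9
 3  6 13  1
 4 10  7  2

Derivation:
After move 1 (L):
11  8  0 15
 5 14 12  9
 3  6 13  1
 4 10  7  2

After move 2 (L):
11  0  8 15
 5 14 12  9
 3  6 13  1
 4 10  7  2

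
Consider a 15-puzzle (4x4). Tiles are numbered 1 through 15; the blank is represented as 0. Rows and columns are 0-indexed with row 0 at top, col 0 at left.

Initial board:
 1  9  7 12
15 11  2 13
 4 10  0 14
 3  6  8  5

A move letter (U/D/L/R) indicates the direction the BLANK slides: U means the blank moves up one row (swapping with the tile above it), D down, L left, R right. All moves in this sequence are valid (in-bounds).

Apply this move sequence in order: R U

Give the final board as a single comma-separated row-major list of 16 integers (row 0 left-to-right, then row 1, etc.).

After move 1 (R):
 1  9  7 12
15 11  2 13
 4 10 14  0
 3  6  8  5

After move 2 (U):
 1  9  7 12
15 11  2  0
 4 10 14 13
 3  6  8  5

Answer: 1, 9, 7, 12, 15, 11, 2, 0, 4, 10, 14, 13, 3, 6, 8, 5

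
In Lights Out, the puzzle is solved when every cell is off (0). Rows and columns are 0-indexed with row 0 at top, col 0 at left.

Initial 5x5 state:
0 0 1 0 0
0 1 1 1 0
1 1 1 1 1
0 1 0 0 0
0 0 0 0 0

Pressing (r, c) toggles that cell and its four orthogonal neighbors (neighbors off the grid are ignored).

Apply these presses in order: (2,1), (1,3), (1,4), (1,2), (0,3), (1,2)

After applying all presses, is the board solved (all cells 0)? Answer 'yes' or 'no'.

Answer: yes

Derivation:
After press 1 at (2,1):
0 0 1 0 0
0 0 1 1 0
0 0 0 1 1
0 0 0 0 0
0 0 0 0 0

After press 2 at (1,3):
0 0 1 1 0
0 0 0 0 1
0 0 0 0 1
0 0 0 0 0
0 0 0 0 0

After press 3 at (1,4):
0 0 1 1 1
0 0 0 1 0
0 0 0 0 0
0 0 0 0 0
0 0 0 0 0

After press 4 at (1,2):
0 0 0 1 1
0 1 1 0 0
0 0 1 0 0
0 0 0 0 0
0 0 0 0 0

After press 5 at (0,3):
0 0 1 0 0
0 1 1 1 0
0 0 1 0 0
0 0 0 0 0
0 0 0 0 0

After press 6 at (1,2):
0 0 0 0 0
0 0 0 0 0
0 0 0 0 0
0 0 0 0 0
0 0 0 0 0

Lights still on: 0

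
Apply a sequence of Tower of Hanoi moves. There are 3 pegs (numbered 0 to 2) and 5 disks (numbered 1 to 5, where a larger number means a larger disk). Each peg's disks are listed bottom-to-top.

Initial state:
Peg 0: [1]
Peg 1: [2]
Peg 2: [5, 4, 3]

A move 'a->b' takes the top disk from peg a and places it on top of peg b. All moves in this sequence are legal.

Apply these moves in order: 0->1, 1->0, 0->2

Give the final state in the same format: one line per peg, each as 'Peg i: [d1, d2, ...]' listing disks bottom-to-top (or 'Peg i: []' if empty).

Answer: Peg 0: []
Peg 1: [2]
Peg 2: [5, 4, 3, 1]

Derivation:
After move 1 (0->1):
Peg 0: []
Peg 1: [2, 1]
Peg 2: [5, 4, 3]

After move 2 (1->0):
Peg 0: [1]
Peg 1: [2]
Peg 2: [5, 4, 3]

After move 3 (0->2):
Peg 0: []
Peg 1: [2]
Peg 2: [5, 4, 3, 1]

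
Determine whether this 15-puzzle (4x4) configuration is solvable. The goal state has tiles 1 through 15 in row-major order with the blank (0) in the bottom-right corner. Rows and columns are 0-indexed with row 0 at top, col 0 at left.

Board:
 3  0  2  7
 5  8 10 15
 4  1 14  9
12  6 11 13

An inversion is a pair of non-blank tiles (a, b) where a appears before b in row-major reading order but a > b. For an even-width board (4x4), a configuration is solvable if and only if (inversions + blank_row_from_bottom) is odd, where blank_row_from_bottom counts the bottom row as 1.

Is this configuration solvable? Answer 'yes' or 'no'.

Answer: yes

Derivation:
Inversions: 33
Blank is in row 0 (0-indexed from top), which is row 4 counting from the bottom (bottom = 1).
33 + 4 = 37, which is odd, so the puzzle is solvable.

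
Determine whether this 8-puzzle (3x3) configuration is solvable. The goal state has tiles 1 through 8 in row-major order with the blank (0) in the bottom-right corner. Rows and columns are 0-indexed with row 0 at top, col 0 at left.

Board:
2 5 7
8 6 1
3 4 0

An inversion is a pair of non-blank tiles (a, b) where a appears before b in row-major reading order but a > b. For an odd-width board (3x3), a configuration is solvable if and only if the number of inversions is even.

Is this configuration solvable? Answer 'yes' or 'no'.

Answer: no

Derivation:
Inversions (pairs i<j in row-major order where tile[i] > tile[j] > 0): 15
15 is odd, so the puzzle is not solvable.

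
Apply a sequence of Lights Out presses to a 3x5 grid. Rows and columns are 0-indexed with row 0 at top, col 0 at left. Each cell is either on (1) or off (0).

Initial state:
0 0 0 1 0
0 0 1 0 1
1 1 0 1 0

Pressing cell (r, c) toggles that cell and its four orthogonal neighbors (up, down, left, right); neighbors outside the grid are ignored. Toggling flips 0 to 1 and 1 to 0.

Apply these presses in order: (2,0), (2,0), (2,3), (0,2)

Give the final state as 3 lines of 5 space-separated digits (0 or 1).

After press 1 at (2,0):
0 0 0 1 0
1 0 1 0 1
0 0 0 1 0

After press 2 at (2,0):
0 0 0 1 0
0 0 1 0 1
1 1 0 1 0

After press 3 at (2,3):
0 0 0 1 0
0 0 1 1 1
1 1 1 0 1

After press 4 at (0,2):
0 1 1 0 0
0 0 0 1 1
1 1 1 0 1

Answer: 0 1 1 0 0
0 0 0 1 1
1 1 1 0 1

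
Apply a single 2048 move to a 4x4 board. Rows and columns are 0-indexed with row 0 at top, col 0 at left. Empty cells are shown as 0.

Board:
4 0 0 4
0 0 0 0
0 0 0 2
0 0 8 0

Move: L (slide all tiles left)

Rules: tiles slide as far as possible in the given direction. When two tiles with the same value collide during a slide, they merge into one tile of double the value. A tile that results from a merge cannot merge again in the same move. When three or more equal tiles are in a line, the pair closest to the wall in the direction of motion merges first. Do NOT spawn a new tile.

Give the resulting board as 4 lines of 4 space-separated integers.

Slide left:
row 0: [4, 0, 0, 4] -> [8, 0, 0, 0]
row 1: [0, 0, 0, 0] -> [0, 0, 0, 0]
row 2: [0, 0, 0, 2] -> [2, 0, 0, 0]
row 3: [0, 0, 8, 0] -> [8, 0, 0, 0]

Answer: 8 0 0 0
0 0 0 0
2 0 0 0
8 0 0 0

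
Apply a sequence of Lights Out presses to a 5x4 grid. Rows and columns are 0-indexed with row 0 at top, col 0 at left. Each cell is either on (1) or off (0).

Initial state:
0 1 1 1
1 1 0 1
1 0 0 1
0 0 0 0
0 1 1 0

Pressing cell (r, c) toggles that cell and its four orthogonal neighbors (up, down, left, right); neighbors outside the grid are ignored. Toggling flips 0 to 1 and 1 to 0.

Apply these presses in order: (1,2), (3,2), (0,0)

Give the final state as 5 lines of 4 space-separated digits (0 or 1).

After press 1 at (1,2):
0 1 0 1
1 0 1 0
1 0 1 1
0 0 0 0
0 1 1 0

After press 2 at (3,2):
0 1 0 1
1 0 1 0
1 0 0 1
0 1 1 1
0 1 0 0

After press 3 at (0,0):
1 0 0 1
0 0 1 0
1 0 0 1
0 1 1 1
0 1 0 0

Answer: 1 0 0 1
0 0 1 0
1 0 0 1
0 1 1 1
0 1 0 0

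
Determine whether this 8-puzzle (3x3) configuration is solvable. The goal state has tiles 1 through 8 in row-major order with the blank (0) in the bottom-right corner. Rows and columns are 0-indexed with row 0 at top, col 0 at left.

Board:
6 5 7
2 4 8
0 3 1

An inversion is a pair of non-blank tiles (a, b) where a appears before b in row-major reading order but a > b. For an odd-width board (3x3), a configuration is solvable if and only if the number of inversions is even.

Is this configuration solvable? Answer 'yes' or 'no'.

Inversions (pairs i<j in row-major order where tile[i] > tile[j] > 0): 19
19 is odd, so the puzzle is not solvable.

Answer: no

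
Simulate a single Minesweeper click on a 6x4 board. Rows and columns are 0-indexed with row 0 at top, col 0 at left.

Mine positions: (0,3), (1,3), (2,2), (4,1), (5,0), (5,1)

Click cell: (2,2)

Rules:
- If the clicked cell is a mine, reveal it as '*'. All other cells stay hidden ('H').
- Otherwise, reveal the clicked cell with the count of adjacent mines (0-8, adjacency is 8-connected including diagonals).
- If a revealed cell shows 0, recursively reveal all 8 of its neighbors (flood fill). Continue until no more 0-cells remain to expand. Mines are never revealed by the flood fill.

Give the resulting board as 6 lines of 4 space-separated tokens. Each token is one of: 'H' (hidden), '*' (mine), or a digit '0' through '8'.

H H H H
H H H H
H H * H
H H H H
H H H H
H H H H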